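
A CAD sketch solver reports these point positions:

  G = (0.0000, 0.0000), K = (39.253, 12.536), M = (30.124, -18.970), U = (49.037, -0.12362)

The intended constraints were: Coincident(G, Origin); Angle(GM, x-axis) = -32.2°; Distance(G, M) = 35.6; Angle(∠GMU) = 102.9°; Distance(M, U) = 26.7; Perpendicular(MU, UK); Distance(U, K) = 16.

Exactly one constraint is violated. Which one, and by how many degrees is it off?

Perpendicular(MU, UK) — off by 7.20°.

G = (0.00, 0.00) ✓; GM at -32.20° ✓; |GM| = 35.60 ✓; ∠GMU = 102.9° ✓; |MU| = 26.70 ✓; ∠(MU, UK) = 82.80° ✗; |UK| = 16.00 ✓.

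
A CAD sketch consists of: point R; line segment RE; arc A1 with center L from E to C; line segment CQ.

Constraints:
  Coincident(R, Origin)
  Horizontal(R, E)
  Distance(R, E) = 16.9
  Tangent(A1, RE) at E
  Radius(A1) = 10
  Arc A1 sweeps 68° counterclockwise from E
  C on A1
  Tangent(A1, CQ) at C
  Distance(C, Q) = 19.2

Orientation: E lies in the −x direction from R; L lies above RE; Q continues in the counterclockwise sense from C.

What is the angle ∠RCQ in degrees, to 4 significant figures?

107.3°

On A1, E sits at bearing -90° from L; a 68° counterclockwise sweep puts C at bearing -22°, so C = L + 10.0·(cos -22°, sin -22°) = (-7.628, 6.254). Since A1 is tangent to CQ there, LC ⟂ CQ, so CQ runs along (−sin -22°, cos -22°); with |CQ| = 19.2, Q = (-0.4357, 24.06). Then cos ∠RCQ = CR·CQ / (|CR||CQ|), giving 107.3°.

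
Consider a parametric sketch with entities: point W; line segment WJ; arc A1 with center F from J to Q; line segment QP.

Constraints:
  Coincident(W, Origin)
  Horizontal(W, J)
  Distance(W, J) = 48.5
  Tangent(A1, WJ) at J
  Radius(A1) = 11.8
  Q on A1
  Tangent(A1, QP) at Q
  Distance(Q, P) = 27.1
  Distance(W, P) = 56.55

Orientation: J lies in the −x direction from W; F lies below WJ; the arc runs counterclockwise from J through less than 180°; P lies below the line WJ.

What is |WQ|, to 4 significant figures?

60.68

W is at the origin; W and J share the same y with |WJ| = 48.5 and J on the −x side, so J = (-48.50, 0.000). A1 meets WJ tangentially, so FJ is at right angles to WJ, so F = J + (0, -11.8) = (-48.50, -11.80). Since FQ ⟂ QP (tangency), |FP| = √(11.8² + 27.1²) = 29.56 regardless of where Q sits on A1. So P lies on both circle(W, 56.55) and circle(F, 29.56); the below-WJ intersection is P = (-39.90, -40.08). Q is the foot of the tangent from P: Q = (-57.48, -19.46).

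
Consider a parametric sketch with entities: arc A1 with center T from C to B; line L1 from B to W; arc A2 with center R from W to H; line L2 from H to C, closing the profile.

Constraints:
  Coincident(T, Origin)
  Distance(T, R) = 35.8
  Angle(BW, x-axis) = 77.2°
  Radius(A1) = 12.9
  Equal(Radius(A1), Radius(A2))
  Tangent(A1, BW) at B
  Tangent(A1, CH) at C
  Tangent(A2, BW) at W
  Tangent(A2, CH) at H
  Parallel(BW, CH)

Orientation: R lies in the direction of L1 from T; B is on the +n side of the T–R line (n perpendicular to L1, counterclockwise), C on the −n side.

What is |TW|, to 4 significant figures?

38.05

Tangency of A1 to both parallel lines with radius 12.9 puts B and C at T ± 12.9·n: B = (-12.58, 2.858), C = (12.58, -2.858). Equal radii place W and H the same way about R: W = R + 12.9·n = (-4.648, 37.77), H = R − 12.9·n = (20.51, 32.05). Then |TW| = |W − T| = 38.05.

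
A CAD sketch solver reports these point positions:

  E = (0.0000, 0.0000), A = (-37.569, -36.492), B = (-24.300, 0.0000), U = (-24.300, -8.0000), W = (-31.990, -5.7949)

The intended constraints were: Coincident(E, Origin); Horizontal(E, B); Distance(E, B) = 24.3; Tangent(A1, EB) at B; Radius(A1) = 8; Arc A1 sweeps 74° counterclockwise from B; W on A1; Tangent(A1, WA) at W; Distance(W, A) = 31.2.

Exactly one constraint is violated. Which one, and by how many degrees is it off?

Tangent(A1, WA) at W — off by 5.70°.

E = (0.00, 0.00) ✓; E.y = 0.00, B.y = 0.00 ✓; |EB| = 24.30 ✓; ∠(UB, BE) = 90.00° ✓; |UB| = 8.000 ✓; bearing(U→W) − bearing(U→B) = 74.00° ✓; |UW| = 8.000 ✓; ∠(UW, WA) = 84.30° ✗; |WA| = 31.20 ✓.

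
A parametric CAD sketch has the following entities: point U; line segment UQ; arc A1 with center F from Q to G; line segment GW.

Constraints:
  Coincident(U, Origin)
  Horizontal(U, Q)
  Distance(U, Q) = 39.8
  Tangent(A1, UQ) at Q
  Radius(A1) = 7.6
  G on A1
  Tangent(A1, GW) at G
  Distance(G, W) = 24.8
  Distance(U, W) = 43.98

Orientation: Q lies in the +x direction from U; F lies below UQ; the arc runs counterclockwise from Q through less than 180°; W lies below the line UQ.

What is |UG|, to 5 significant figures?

32.981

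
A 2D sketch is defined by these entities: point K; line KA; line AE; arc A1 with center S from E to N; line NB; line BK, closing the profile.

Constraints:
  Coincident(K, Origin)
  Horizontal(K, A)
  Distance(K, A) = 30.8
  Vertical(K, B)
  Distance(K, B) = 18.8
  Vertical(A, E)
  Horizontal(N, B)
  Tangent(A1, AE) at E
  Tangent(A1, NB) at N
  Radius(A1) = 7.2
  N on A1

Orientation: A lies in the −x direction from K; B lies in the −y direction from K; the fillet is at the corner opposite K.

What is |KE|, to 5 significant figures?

32.912

K is at the origin; KA is horizontal with |KA| = 30.8 and A on the −x side, so A = (-30.800, 0.0000). K and B share the same x with |KB| = 18.8 and B on the −y side, so B = (0.0000, -18.800). The virtual corner opposite K is at (-30.800, -18.800). A1 meets AE tangentially, so SE is at right angles to AE and A1 meets NB tangentially, so SN is at right angles to NB, with radius 7.2, so the center S sits 7.2 in from both sides at S = (-23.600, -11.600). That places the tangent points at E = (-30.800, -11.600) on AE and N = (-23.600, -18.800) on NB. Then |KE| = |E − K| = 32.912.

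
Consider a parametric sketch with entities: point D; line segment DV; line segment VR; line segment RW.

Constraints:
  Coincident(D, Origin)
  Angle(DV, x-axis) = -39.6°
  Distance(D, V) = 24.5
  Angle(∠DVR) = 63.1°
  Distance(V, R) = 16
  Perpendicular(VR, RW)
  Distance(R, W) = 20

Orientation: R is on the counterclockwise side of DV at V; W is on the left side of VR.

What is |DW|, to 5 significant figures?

5.2516

∠DVR = 63.1°, so VR runs at -39.6° + (180° − 63.1°) = 77.300° from the x-axis; with |VR| = 16.0, R = V + 16.0·(cos 77.300°, sin 77.300°) = (22.395, -0.0083350). The perpendicularity gives RW at right angles to VR; with |RW| = 20.0 on the left of VR, W = R + 20.0·(-0.97553, 0.21985) = (2.8844, 4.3886). Then |DW| = |W − D| = 5.2516.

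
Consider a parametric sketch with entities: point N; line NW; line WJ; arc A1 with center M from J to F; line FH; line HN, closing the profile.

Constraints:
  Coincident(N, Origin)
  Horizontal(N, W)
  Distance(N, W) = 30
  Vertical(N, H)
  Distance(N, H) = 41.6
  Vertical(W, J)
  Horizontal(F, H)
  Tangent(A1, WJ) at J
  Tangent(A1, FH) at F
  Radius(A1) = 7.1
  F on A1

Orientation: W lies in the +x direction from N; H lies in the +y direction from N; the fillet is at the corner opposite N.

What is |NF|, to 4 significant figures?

47.49

N is at the origin; NW is horizontal with |NW| = 30.0 and W on the +x side, so W = (30.00, 0.000). NH is vertical with |NH| = 41.6 and H on the +y side, so H = (0.000, 41.60). The virtual corner opposite N is at (30.00, 41.60). Tangency of A1 to WJ means the radius MJ is perpendicular to WJ and A1 meets FH tangentially, so MF is at right angles to FH, with radius 7.1, so the center M sits 7.1 in from both sides at M = (22.90, 34.50). That places the tangent points at J = (30.00, 34.50) on WJ and F = (22.90, 41.60) on FH. Then |NF| = |F − N| = 47.49.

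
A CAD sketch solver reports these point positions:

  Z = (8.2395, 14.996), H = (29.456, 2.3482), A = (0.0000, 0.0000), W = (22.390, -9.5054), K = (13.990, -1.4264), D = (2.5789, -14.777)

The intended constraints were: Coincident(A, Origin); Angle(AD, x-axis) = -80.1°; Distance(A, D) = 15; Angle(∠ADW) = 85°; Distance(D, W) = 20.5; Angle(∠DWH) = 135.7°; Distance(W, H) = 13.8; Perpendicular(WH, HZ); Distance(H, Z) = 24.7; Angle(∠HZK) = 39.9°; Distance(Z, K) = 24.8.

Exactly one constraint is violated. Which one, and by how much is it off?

Distance(Z, K) = 24.8 — off by 7.40.

A = (0.00, 0.00) ✓; AD at -80.10° ✓; |AD| = 15.00 ✓; ∠ADW = 85.00° ✓; |DW| = 20.50 ✓; ∠DWH = 135.7° ✓; |WH| = 13.80 ✓; ∠(WH, HZ) = 90.00° ✓; |HZ| = 24.70 ✓; ∠HZK = 39.90° ✓; |ZK| = 17.40 ✗.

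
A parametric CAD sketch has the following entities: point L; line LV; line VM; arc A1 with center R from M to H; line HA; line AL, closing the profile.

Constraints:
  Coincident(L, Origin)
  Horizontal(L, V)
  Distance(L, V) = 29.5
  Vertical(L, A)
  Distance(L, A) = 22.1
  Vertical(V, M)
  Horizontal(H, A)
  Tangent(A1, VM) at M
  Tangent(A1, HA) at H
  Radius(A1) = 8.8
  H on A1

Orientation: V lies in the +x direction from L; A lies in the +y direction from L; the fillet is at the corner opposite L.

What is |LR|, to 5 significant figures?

24.604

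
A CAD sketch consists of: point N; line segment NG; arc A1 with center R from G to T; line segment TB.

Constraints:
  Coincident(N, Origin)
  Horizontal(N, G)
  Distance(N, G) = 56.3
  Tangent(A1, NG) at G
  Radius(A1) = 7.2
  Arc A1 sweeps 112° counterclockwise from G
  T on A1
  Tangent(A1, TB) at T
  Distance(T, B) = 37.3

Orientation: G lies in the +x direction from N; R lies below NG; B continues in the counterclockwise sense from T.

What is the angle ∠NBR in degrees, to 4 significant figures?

43.96°

On A1, G sits at bearing 90° from R; a 112° counterclockwise sweep puts T at bearing 202°, so T = R + 7.2·(cos 202°, sin 202°) = (49.62, -9.897). Since A1 is tangent to TB there, RT ⟂ TB, so TB runs along (−sin 202°, cos 202°); with |TB| = 37.3, B = (63.60, -44.48). Then cos ∠NBR = BN·BR / (|BN||BR|), giving 43.96°.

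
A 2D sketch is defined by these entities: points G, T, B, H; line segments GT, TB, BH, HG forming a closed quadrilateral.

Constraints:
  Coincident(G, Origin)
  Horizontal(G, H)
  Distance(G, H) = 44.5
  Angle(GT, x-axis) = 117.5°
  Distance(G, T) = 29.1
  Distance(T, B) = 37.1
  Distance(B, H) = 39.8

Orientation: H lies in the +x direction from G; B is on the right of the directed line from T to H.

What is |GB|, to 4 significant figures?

8.143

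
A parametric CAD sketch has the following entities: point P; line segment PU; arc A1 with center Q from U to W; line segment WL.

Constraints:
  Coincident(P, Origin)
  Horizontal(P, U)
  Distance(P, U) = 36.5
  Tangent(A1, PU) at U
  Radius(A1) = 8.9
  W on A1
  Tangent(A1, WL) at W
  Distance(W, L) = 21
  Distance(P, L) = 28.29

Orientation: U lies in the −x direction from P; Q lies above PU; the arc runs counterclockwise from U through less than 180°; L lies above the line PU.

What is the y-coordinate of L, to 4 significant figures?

21.98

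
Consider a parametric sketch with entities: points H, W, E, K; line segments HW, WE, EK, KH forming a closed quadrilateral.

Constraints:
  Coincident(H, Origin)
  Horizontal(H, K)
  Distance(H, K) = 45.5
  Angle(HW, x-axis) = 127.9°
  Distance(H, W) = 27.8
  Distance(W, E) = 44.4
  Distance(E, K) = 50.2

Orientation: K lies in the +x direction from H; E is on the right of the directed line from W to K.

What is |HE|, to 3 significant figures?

19.4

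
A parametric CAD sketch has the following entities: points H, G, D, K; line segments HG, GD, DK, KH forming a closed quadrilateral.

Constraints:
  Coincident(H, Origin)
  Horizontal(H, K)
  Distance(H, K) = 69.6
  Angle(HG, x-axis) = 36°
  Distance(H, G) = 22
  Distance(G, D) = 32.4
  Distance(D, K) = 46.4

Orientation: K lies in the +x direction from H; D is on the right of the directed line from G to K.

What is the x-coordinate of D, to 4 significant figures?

26.90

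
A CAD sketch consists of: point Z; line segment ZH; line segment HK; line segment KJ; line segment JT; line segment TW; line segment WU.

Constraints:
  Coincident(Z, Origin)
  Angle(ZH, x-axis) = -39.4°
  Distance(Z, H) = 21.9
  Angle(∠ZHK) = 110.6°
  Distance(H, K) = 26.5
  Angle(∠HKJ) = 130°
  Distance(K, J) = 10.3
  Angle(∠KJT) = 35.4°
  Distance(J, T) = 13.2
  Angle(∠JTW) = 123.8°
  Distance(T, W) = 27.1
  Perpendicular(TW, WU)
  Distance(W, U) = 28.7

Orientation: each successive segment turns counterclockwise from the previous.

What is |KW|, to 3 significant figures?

25.9

Z is at the origin; ZH runs at -39.4° with length 21.9, so H = (16.9, -13.9). ∠ZHK = 110.6° gives HK at 30.0° from the x-axis; with |HK| = 26.5, K = (39.9, -0.651). ∠HKJ = 130.0° gives KJ at 80.0° from the x-axis; with |KJ| = 10.3, J = (41.7, 9.49). ∠KJT = 35.4° gives JT at -135° from the x-axis; with |JT| = 13.2, T = (32.3, 0.225). ∠JTW = 123.8° gives TW at -79.2° from the x-axis; with |TW| = 27.1, W = (37.3, -26.4). Then |KW| = |W − K| = 25.9.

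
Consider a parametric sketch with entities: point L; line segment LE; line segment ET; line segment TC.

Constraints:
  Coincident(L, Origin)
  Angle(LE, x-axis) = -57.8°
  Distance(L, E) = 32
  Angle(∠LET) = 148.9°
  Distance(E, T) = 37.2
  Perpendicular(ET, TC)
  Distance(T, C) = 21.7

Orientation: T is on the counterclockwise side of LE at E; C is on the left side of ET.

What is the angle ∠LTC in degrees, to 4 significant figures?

75.65°

L is at the origin; LE runs at -57.8° with length 32.0, so E = 32.0·(cos -57.8°, sin -57.8°) = (17.05, -27.08). ∠LET = 148.9°, so ET runs at -57.8° + (180° − 148.9°) = -26.70° from the x-axis; with |ET| = 37.2, T = E + 37.2·(cos -26.70°, sin -26.70°) = (50.29, -43.79). ET is perpendicular to TC; with |TC| = 21.7 on the left of ET, C = T + 21.7·(0.4493, 0.8934) = (60.04, -24.41). Then cos ∠LTC = TL·TC / (|TL||TC|), giving 75.65°.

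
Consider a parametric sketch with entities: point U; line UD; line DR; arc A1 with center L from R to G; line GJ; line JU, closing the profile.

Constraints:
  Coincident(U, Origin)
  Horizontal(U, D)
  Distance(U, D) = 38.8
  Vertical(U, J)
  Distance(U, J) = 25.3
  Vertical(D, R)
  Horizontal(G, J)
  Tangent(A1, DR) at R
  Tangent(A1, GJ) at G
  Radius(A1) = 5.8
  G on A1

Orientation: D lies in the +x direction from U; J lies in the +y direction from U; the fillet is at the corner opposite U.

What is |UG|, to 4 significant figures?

41.58

U is at the origin; U and D share the same y with |UD| = 38.8 and D on the +x side, so D = (38.80, 0.000). U and J share the same x with |UJ| = 25.3 and J on the +y side, so J = (0.000, 25.30). The virtual corner opposite U is at (38.80, 25.30). The tangent condition forces LR to be normal to DR and since A1 is tangent to GJ there, LG ⟂ GJ, with radius 5.8, so the center L sits 5.8 in from both sides at L = (33.00, 19.50). That places the tangent points at R = (38.80, 19.50) on DR and G = (33.00, 25.30) on GJ. Then |UG| = |G − U| = 41.58.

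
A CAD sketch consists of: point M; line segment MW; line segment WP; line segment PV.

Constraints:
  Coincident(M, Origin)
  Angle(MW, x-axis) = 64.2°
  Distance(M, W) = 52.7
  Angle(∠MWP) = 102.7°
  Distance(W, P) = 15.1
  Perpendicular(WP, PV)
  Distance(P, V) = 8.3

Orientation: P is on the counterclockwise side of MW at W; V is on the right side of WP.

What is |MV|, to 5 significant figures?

65.403

M is at the origin; MW runs at 64.2° with length 52.7, so W = 52.7·(cos 64.2°, sin 64.2°) = (22.937, 47.447). ∠MWP = 102.7°, so WP runs at 64.2° + (180° − 102.7°) = 141.50° from the x-axis; with |WP| = 15.1, P = W + 15.1·(cos 141.50°, sin 141.50°) = (11.119, 56.847). The perpendicularity gives PV at right angles to WP; with |PV| = 8.3 on the right of WP, V = P + 8.3·(0.62251, 0.78261) = (16.286, 63.342). Then |MV| = |V − M| = 65.403.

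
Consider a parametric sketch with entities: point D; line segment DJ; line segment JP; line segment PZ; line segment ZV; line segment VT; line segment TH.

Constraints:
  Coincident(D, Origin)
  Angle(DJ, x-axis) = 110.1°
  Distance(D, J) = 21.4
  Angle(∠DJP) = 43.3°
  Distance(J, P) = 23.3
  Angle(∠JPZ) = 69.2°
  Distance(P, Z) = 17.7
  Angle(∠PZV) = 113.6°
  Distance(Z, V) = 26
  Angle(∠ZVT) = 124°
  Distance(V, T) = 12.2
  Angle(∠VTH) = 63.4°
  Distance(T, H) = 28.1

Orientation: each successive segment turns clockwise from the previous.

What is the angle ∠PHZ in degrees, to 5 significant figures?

81.821°

D is at the origin; DJ runs at 110.1° with length 21.4, so J = (-7.3543, 20.097). ∠DJP = 43.3° gives JP at -26.600° from the x-axis; with |JP| = 23.3, P = (13.479, 9.6638). ∠JPZ = 69.2° gives PZ at -137.40° from the x-axis; with |PZ| = 17.7, Z = (0.45056, -2.3169). ∠PZV = 113.6° gives ZV at 156.20° from the x-axis; with |ZV| = 26.0, V = (-23.338, 8.1753). ∠ZVT = 124.0° gives VT at 100.20° from the x-axis; with |VT| = 12.2, T = (-25.499, 20.182). ∠VTH = 63.4° gives TH at -16.400° from the x-axis; with |TH| = 28.1, H = (1.4579, 12.249). Then cos ∠PHZ = HP·HZ / (|HP||HZ|), giving 81.821°.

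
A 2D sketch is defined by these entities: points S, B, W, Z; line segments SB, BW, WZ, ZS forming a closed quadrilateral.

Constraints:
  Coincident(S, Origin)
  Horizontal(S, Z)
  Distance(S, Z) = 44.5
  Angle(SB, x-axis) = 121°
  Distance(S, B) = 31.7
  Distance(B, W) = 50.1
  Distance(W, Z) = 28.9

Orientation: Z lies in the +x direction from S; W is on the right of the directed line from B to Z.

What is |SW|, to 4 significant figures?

19.99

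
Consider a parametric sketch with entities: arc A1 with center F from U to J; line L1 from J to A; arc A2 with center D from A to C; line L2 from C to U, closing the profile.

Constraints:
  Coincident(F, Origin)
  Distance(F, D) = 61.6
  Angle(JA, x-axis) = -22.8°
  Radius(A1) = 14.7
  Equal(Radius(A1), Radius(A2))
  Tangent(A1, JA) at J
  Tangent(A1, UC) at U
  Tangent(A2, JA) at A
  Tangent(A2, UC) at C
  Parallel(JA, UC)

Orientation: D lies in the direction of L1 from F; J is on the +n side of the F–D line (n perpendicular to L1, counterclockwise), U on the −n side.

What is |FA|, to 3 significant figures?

63.3

The slot axis is L1's direction at -22.8°, so u = (cos -22.8°, sin -22.8°) = (0.922, -0.388) and n = (−sin -22.8°, cos -22.8°) = (0.388, 0.922). F is at the origin and D lies 61.6 along u from F, so D = 61.6·u = (56.8, -23.9). Tangency of A1 to both parallel lines with radius 14.7 puts J and U at F ± 14.7·n: J = (5.70, 13.6), U = (-5.70, -13.6). Equal radii place A and C the same way about D: A = D + 14.7·n = (62.5, -10.3), C = D − 14.7·n = (51.1, -37.4). Then |FA| = |A − F| = 63.3.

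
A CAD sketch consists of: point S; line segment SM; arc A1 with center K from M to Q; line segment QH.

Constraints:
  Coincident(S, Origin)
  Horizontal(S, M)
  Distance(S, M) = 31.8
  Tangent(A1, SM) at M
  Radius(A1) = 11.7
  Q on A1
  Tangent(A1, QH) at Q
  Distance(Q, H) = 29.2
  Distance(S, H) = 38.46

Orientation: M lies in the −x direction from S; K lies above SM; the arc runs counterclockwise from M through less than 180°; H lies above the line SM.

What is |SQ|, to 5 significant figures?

22.224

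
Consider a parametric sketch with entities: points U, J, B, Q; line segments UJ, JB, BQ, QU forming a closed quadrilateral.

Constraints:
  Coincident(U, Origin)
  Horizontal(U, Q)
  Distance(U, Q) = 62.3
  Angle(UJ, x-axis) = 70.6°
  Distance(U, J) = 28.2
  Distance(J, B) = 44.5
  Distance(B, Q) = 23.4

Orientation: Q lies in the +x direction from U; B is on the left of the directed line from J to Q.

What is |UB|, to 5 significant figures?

57.833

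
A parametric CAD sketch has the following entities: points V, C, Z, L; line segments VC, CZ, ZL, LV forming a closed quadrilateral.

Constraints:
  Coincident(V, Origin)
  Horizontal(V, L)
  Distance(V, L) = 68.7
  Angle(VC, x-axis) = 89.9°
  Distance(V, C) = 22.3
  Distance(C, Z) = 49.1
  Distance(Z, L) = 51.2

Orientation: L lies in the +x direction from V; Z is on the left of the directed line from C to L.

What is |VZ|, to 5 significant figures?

62.534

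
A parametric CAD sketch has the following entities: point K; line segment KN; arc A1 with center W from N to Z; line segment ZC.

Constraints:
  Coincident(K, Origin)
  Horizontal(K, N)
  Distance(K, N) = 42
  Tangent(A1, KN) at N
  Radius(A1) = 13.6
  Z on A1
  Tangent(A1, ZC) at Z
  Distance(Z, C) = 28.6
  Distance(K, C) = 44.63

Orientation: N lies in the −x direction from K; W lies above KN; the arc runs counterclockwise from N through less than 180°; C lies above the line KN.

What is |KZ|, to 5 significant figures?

30.633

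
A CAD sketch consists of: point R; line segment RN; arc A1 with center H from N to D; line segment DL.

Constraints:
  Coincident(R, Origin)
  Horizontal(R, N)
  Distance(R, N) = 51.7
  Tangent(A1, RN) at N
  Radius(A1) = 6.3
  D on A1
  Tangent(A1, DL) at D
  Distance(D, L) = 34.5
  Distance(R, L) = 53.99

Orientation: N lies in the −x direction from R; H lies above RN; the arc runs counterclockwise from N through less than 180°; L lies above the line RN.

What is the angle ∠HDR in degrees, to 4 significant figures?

173.2°

Checks: |RN| = 51.70 ✓; |HD| = 6.300 ✓; ∠(HD, DL) = 90.00° ✓; |DL| = 34.50 ✓; |RL| = 53.99 ✓.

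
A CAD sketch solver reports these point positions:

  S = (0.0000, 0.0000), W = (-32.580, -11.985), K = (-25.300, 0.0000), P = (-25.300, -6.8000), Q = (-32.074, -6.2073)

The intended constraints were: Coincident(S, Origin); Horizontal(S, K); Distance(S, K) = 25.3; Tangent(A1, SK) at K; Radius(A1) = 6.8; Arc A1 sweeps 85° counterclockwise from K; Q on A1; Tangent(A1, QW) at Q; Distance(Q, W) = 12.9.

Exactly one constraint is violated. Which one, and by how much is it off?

Distance(Q, W) = 12.9 — off by 7.10.

S = (0.00, 0.00) ✓; S.y = 0.00, K.y = 0.00 ✓; |SK| = 25.30 ✓; ∠(PK, KS) = 90.00° ✓; |PK| = 6.800 ✓; bearing(P→Q) − bearing(P→K) = 85.00° ✓; |PQ| = 6.800 ✓; ∠(PQ, QW) = 90.00° ✓; |QW| = 5.800 ✗.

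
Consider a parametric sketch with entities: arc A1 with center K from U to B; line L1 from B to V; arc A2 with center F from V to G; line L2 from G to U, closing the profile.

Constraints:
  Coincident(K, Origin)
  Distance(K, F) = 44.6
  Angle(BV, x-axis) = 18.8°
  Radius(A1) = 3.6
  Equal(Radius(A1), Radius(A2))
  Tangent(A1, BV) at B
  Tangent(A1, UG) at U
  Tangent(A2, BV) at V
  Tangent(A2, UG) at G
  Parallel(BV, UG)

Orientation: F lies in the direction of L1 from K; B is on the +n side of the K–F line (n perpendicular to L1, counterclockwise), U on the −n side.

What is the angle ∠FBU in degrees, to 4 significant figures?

85.39°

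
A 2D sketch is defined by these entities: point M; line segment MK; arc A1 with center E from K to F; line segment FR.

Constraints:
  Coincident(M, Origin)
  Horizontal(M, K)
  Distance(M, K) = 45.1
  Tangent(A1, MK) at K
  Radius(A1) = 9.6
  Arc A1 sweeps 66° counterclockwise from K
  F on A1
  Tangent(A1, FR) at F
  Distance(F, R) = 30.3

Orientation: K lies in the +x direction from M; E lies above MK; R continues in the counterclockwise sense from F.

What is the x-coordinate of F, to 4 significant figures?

53.87

M is at the origin; MK is horizontal with |MK| = 45.1 and K on the +x side, so K = (45.10, 0.000). The tangent condition forces EK to be normal to MK, so E = K + (0, 9.6) = (45.10, 9.600). On A1, K sits at bearing -90° from E; a 66° counterclockwise sweep puts F at bearing -24°, so F = E + 9.6·(cos -24°, sin -24°) = (53.87, 5.695). So F.x = 53.87.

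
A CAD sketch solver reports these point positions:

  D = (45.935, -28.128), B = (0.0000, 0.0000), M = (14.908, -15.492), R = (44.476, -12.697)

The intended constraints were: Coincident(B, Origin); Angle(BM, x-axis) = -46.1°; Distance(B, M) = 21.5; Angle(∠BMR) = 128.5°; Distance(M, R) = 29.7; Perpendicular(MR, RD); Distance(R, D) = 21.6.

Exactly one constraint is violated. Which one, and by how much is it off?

Distance(R, D) = 21.6 — off by 6.10.

B = (0.00, 0.00) ✓; BM at -46.10° ✓; |BM| = 21.50 ✓; ∠BMR = 128.5° ✓; |MR| = 29.70 ✓; ∠(MR, RD) = 90.00° ✓; |RD| = 15.50 ✗.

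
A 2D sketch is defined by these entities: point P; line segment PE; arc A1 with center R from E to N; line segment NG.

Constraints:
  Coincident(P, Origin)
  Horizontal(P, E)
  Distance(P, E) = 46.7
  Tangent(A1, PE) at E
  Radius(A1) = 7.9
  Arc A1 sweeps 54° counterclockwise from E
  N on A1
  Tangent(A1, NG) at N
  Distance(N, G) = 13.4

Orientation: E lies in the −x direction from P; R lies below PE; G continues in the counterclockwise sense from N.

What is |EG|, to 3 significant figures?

20.1

P is at the origin; PE is horizontal with |PE| = 46.7 and E on the −x side, so E = (-46.7, 0.00). The tangent condition forces RE to be normal to PE, so R = E + (0, -7.9) = (-46.7, -7.90). On A1, E sits at bearing 90° from R; a 54° counterclockwise sweep puts N at bearing 144°, so N = R + 7.9·(cos 144°, sin 144°) = (-53.1, -3.26). The tangent condition forces RN to be normal to NG, so NG runs along (−sin 144°, cos 144°); with |NG| = 13.4, G = (-61.0, -14.1). Then |EG| = |G − E| = 20.1.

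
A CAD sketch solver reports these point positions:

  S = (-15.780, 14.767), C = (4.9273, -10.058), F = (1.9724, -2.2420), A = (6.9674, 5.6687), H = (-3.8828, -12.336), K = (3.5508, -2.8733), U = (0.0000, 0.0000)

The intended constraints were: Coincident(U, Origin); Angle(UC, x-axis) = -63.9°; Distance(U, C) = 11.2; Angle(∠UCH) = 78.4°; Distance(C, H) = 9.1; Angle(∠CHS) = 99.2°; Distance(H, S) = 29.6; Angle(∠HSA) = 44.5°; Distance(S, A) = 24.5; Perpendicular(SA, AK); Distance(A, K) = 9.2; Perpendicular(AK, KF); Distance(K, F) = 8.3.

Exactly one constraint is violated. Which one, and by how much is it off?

Distance(K, F) = 8.3 — off by 6.60.

U = (0.00, 0.00) ✓; UC at -63.90° ✓; |UC| = 11.20 ✓; ∠UCH = 78.40° ✓; |CH| = 9.100 ✓; ∠CHS = 99.20° ✓; |HS| = 29.60 ✓; ∠HSA = 44.50° ✓; |SA| = 24.50 ✓; ∠(SA, AK) = 90.00° ✓; |AK| = 9.200 ✓; ∠(AK, KF) = 90.00° ✓; |KF| = 1.700 ✗.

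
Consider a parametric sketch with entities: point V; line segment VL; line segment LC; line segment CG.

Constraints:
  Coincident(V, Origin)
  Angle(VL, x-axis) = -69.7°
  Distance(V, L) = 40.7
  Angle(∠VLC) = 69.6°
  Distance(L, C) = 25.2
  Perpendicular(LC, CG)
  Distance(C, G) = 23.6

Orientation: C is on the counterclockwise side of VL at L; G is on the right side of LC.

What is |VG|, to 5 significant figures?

62.722

V is at the origin; VL runs at -69.7° with length 40.7, so L = 40.7·(cos -69.7°, sin -69.7°) = (14.120, -38.172). ∠VLC = 69.6°, so LC runs at -69.7° + (180° − 69.6°) = 40.700° from the x-axis; with |LC| = 25.2, C = L + 25.2·(cos 40.700°, sin 40.700°) = (33.225, -21.739). The perpendicularity gives CG at right angles to LC; with |CG| = 23.6 on the right of LC, G = C + 23.6·(0.65210, -0.75813) = (48.615, -39.631). Then |VG| = |G − V| = 62.722.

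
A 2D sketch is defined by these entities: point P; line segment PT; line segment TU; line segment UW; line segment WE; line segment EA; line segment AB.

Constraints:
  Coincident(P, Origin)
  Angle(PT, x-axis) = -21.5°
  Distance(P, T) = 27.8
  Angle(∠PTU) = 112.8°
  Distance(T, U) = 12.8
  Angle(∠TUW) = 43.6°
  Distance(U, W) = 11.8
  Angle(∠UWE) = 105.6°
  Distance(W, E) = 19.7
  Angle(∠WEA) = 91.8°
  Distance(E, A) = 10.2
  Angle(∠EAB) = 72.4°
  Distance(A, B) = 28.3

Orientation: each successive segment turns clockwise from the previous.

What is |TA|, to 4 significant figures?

13.33

P is at the origin; PT runs at -21.5° with length 27.8, so T = (25.87, -10.19). ∠PTU = 112.8° gives TU at -88.70° from the x-axis; with |TU| = 12.8, U = (26.16, -22.99). ∠TUW = 43.6° gives UW at 134.9° from the x-axis; with |UW| = 11.8, W = (17.83, -14.63). ∠UWE = 105.6° gives WE at 60.50° from the x-axis; with |WE| = 19.7, E = (27.53, 2.519). ∠WEA = 91.8° gives EA at -27.70° from the x-axis; with |EA| = 10.2, A = (36.56, -2.222). Then |TA| = |A − T| = 13.33.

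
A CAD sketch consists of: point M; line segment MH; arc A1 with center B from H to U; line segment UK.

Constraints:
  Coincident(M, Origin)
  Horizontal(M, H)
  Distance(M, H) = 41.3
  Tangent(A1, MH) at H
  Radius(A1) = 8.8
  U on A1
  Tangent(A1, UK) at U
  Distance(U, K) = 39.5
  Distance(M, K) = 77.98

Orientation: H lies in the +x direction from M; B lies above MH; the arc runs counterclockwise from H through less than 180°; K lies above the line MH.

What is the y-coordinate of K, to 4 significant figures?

40.22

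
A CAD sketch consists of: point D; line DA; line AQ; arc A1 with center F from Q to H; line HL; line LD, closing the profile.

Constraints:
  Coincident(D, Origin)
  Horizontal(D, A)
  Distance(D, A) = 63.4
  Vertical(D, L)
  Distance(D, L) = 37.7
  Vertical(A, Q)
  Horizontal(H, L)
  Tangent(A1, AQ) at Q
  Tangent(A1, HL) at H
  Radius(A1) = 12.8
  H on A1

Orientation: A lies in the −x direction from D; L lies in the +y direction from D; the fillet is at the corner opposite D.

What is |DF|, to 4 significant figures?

56.39

D is at the origin; DA is horizontal with |DA| = 63.4 and A on the −x side, so A = (-63.40, 0.000). DL is vertical with |DL| = 37.7 and L on the +y side, so L = (0.000, 37.70). The virtual corner opposite D is at (-63.40, 37.70). Tangency of A1 to AQ means the radius FQ is perpendicular to AQ and since A1 is tangent to HL there, FH ⟂ HL, with radius 12.8, so the center F sits 12.8 in from both sides at F = (-50.60, 24.90). Then |DF| = |F − D| = 56.39.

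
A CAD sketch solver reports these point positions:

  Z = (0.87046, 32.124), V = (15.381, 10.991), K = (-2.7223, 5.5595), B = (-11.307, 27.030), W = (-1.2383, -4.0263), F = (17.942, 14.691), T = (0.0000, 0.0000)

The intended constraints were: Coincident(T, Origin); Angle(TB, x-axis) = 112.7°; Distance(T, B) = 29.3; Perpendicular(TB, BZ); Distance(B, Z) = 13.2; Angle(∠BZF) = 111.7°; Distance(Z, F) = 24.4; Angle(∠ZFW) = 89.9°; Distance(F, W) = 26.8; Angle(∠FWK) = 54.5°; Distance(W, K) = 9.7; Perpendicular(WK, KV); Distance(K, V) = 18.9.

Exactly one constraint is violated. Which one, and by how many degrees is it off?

Perpendicular(WK, KV) — off by 7.90°.

T = (0.00, 0.00) ✓; TB at 112.7° ✓; |TB| = 29.30 ✓; ∠(TB, BZ) = 90.00° ✓; |BZ| = 13.20 ✓; ∠BZF = 111.7° ✓; |ZF| = 24.40 ✓; ∠ZFW = 89.90° ✓; |FW| = 26.80 ✓; ∠FWK = 54.50° ✓; |WK| = 9.700 ✓; ∠(WK, KV) = 82.10° ✗; |KV| = 18.90 ✓.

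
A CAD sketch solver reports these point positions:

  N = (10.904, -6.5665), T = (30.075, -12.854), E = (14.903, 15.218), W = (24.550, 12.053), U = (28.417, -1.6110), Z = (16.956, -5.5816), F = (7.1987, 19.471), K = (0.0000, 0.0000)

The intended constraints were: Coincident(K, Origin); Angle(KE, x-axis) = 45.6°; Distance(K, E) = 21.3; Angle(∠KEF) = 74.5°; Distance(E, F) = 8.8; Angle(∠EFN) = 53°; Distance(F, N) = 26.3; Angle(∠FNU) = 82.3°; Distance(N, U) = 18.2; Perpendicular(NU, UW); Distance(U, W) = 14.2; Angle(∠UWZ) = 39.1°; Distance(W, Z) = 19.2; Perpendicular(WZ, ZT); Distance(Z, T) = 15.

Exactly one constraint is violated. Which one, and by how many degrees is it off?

Perpendicular(WZ, ZT) — off by 5.70°.

K = (0.00, 0.00) ✓; KE at 45.60° ✓; |KE| = 21.30 ✓; ∠KEF = 74.50° ✓; |EF| = 8.800 ✓; ∠EFN = 53.00° ✓; |FN| = 26.30 ✓; ∠FNU = 82.30° ✓; |NU| = 18.20 ✓; ∠(NU, UW) = 90.00° ✓; |UW| = 14.20 ✓; ∠UWZ = 39.10° ✓; |WZ| = 19.20 ✓; ∠(WZ, ZT) = 84.30° ✗; |ZT| = 15.00 ✓.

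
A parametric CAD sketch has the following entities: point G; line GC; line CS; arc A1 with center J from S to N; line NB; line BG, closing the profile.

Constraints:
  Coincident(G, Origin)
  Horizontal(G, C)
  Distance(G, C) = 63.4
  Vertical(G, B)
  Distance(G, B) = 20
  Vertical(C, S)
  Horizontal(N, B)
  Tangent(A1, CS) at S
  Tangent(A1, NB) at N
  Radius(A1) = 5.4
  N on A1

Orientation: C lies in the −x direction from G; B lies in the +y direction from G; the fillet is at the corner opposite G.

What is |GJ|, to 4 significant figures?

59.81

GB is vertical with |GB| = 20.0 and B on the +y side, so B = (0.000, 20.00). The virtual corner opposite G is at (-63.40, 20.00). Tangency of A1 to CS means the radius JS is perpendicular to CS and tangency of A1 to NB means the radius JN is perpendicular to NB, with radius 5.4, so the center J sits 5.4 in from both sides at J = (-58.00, 14.60). Then |GJ| = |J − G| = 59.81.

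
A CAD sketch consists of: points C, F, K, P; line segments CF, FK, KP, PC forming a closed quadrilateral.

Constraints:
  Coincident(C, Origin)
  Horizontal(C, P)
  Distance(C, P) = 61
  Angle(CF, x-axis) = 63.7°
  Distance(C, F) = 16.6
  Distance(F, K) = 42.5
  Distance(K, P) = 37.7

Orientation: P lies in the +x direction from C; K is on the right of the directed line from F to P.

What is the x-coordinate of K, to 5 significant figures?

29.822

C is at the origin; C and P share the same y with |CP| = 61.0 and P in +x, so P = (61.0, 0). CF runs at 63.7° with |CF| = 16.6, so F = (7.3550, 14.882). K is determined by |FK| = 42.5 and |KP| = 37.7 together: it lies at the intersection of circle(F, 42.5) and circle(P, 37.7). With |FP| = 55.671, the foot of the radical line on FP is 31.293 from F and the perpendicular offset is √(42.5² − 31.293²) = 28.758. Taking the right-of-FP solution: K = (29.822, -21.195).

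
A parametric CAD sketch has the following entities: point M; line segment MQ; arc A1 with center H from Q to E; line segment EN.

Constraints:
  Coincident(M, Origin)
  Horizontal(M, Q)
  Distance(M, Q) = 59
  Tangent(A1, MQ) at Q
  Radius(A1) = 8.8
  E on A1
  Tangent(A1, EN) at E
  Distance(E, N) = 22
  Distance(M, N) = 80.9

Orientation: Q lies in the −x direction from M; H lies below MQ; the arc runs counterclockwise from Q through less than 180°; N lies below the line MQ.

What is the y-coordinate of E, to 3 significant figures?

-4.56

Checks: |HE| = 8.800 ✓; ∠(HE, EN) = 90.00° ✓; |EN| = 22.00 ✓; |MN| = 80.90 ✓.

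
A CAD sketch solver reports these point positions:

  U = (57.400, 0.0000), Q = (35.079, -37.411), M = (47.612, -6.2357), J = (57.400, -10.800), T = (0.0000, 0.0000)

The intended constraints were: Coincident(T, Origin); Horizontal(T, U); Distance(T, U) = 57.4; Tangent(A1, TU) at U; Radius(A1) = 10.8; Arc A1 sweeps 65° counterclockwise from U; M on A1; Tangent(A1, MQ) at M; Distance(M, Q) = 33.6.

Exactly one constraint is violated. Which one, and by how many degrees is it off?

Tangent(A1, MQ) at M — off by 3.10°.

T = (0.00, 0.00) ✓; T.y = 0.00, U.y = 0.00 ✓; |TU| = 57.40 ✓; ∠(JU, UT) = 90.00° ✓; |JU| = 10.80 ✓; bearing(J→M) − bearing(J→U) = 65.00° ✓; |JM| = 10.80 ✓; ∠(JM, MQ) = 86.90° ✗; |MQ| = 33.60 ✓.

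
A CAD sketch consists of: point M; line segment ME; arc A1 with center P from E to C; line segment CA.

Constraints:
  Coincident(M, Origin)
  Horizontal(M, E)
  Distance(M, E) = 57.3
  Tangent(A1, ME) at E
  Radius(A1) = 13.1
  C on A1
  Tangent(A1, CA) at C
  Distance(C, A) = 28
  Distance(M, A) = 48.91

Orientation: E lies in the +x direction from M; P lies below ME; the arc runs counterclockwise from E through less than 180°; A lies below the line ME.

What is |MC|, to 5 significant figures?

45.870

M is at the origin; M and E share the same y with |ME| = 57.3 and E on the +x side, so E = (57.300, 0.0000). Since A1 is tangent to ME there, PE ⟂ ME, so P = E + (0, -13.1) = (57.300, -13.100). Since PC ⟂ CA (tangency), |PA| = √(13.1² + 28.0²) = 30.913 regardless of where C sits on A1. So A lies on both circle(M, 48.91) and circle(P, 30.913); the below-ME intersection is A = (34.834, -34.334). C is the foot of the tangent from A: C = (45.115, -8.2897).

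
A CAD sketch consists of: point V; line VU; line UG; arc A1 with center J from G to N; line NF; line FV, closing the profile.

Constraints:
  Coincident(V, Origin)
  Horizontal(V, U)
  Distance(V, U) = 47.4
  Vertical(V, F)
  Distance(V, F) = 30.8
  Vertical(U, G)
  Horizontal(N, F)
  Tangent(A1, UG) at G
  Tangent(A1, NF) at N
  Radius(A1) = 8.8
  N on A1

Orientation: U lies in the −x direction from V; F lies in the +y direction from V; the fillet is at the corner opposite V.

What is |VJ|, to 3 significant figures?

44.4

V is at the origin; V and U share the same y with |VU| = 47.4 and U on the −x side, so U = (-47.4, 0.00). V and F share the same x with |VF| = 30.8 and F on the +y side, so F = (0.00, 30.8). The virtual corner opposite V is at (-47.4, 30.8). Since A1 is tangent to UG there, JG ⟂ UG and since A1 is tangent to NF there, JN ⟂ NF, with radius 8.8, so the center J sits 8.8 in from both sides at J = (-38.6, 22.0). Then |VJ| = |J − V| = 44.4.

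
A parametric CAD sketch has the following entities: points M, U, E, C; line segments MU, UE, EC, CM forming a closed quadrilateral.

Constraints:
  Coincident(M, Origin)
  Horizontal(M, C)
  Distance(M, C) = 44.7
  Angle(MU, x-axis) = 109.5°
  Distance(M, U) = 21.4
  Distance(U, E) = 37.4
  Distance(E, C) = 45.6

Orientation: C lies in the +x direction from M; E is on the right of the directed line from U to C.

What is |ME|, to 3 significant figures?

16.2

M is at the origin; M and C share the same y with |MC| = 44.7 and C in +x, so C = (44.7, 0). MU runs at 109.5° with |MU| = 21.4, so U = (-7.14, 20.2). E is determined by |UE| = 37.4 and |EC| = 45.6 together: it lies at the intersection of circle(U, 37.4) and circle(C, 45.6). With |UC| = 55.6, the foot of the radical line on UC is 21.7 from U and the perpendicular offset is √(37.4² − 21.7²) = 30.5. Taking the right-of-UC solution: E = (2.03, -16.1).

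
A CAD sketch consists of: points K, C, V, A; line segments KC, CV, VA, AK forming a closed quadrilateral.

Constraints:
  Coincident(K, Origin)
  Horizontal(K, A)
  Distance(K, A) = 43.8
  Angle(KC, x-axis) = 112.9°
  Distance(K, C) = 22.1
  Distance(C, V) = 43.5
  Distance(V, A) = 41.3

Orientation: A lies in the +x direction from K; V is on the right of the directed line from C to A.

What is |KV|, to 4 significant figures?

21.41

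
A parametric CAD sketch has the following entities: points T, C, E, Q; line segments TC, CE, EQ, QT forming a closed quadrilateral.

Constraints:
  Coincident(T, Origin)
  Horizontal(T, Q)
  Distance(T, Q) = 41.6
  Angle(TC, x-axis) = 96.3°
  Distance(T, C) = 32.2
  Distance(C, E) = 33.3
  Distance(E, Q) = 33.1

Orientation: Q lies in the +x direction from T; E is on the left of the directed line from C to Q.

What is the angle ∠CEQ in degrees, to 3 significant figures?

113°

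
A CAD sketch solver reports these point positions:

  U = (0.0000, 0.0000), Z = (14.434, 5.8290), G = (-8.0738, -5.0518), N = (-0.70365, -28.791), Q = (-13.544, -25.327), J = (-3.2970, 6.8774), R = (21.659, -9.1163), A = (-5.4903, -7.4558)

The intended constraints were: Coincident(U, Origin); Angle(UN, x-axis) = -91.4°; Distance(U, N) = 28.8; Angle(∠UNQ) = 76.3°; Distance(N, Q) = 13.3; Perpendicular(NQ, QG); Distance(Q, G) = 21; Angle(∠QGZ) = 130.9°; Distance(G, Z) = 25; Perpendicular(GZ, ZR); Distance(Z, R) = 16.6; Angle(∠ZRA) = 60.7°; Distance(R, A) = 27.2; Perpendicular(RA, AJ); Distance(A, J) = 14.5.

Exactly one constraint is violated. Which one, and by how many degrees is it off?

Perpendicular(RA, AJ) — off by 5.20°.

U = (0.00, 0.00) ✓; UN at -91.40° ✓; |UN| = 28.80 ✓; ∠UNQ = 76.30° ✓; |NQ| = 13.30 ✓; ∠(NQ, QG) = 90.00° ✓; |QG| = 21.00 ✓; ∠QGZ = 130.9° ✓; |GZ| = 25.00 ✓; ∠(GZ, ZR) = 90.00° ✓; |ZR| = 16.60 ✓; ∠ZRA = 60.70° ✓; |RA| = 27.20 ✓; ∠(RA, AJ) = 95.20° ✗; |AJ| = 14.50 ✓.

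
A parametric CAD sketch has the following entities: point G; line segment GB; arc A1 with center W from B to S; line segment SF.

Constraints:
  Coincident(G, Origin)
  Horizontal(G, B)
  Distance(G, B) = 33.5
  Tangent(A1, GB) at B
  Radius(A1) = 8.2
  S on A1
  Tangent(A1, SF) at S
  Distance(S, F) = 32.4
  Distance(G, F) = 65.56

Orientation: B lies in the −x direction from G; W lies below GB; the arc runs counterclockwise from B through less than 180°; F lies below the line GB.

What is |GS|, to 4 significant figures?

40.65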